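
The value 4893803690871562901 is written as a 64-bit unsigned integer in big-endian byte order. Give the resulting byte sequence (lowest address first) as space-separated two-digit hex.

4893803690871562901 in hexadecimal, padded to 64 bits, is 0x43EA488742E52295.
Split into bytes (most-significant first): 43 EA 48 87 42 E5 22 95.
Big-endian stores the most-significant byte at the lowest address.
So the memory order matches the most-significant-first order: 43 EA 48 87 42 E5 22 95.

43 EA 48 87 42 E5 22 95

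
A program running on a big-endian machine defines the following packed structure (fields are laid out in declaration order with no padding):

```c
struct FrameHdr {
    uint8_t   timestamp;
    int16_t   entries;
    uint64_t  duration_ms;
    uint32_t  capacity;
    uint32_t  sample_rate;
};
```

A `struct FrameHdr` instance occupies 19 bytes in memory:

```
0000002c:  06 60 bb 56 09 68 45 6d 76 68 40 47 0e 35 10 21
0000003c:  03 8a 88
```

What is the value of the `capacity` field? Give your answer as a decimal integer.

1192113424

`capacity` follows `timestamp` (1 B), `entries` (2 B), `duration_ms` (8 B), so it starts at offset 1 + 2 + 8 = 11 and occupies 4 bytes.
Bytes at offsets 11..14: 47 0E 35 10.
Big-endian stores the most-significant byte at the lowest address.
The bytes are already most-significant first: 0x470E3510.
0x470E3510 = 1192113424.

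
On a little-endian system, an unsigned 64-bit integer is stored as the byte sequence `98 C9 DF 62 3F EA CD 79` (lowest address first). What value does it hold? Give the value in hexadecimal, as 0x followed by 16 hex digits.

In little-endian order the low byte comes first in memory.
Reassemble most-significant byte first: 79 CD EA 3F 62 DF C9 98 → 0x79CDEA3F62DFC998.

0x79CDEA3F62DFC998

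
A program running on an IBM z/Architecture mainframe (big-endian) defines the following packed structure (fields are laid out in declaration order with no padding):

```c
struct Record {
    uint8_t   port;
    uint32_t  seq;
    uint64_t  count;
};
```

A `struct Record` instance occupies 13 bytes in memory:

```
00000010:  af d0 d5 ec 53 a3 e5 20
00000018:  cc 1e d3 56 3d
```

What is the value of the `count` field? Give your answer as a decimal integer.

`count` follows `port` (1 B), `seq` (4 B), so it starts at offset 1 + 4 = 5 and occupies 8 bytes.
Bytes at offsets 5..12: A3 E5 20 CC 1E D3 56 3D.
In big-endian order the high byte comes first in memory.
The bytes are already most-significant first: 0xA3E520CC1ED3563D.
0xA3E520CC1ED3563D = 11809881658911577661.

11809881658911577661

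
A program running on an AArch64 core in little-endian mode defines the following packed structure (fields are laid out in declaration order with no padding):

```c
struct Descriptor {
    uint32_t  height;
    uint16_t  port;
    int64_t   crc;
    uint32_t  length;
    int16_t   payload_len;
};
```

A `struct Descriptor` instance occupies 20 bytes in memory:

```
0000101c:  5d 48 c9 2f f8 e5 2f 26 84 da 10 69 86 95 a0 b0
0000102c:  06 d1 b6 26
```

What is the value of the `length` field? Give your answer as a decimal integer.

`length` follows `height` (4 B), `port` (2 B), `crc` (8 B), so it starts at offset 4 + 2 + 8 = 14 and occupies 4 bytes.
Bytes at offsets 14..17: A0 B0 06 D1.
Little-endian: lowest address holds the least-significant byte.
Reassemble most-significant byte first: D1 06 B0 A0 → 0xD106B0A0.
0xD106B0A0 = 3506876576.

3506876576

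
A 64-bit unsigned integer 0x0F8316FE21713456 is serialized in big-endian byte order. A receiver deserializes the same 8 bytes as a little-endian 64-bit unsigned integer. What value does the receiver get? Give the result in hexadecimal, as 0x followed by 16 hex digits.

Stored big-endian, the bytes at ascending addresses are 0F 83 16 FE 21 71 34 56.
Read back as little-endian, the first byte is least significant, giving 0x56347121FE16830F.

0x56347121FE16830F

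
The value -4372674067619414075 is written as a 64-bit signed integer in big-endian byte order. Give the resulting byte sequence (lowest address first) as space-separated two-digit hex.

C3 51 24 1A 58 FB 7F C5

Two's complement of -4372674067619414075 in 64 bits: 4372674067619414075 = 0x3CAEDBE5A704803B; invert → 0xC351241A58FB7FC4; add 1 → 0xC351241A58FB7FC5.
Split into bytes (most-significant first): C3 51 24 1A 58 FB 7F C5.
Big-endian: lowest address holds the most-significant byte.
So the memory order matches the most-significant-first order: C3 51 24 1A 58 FB 7F C5.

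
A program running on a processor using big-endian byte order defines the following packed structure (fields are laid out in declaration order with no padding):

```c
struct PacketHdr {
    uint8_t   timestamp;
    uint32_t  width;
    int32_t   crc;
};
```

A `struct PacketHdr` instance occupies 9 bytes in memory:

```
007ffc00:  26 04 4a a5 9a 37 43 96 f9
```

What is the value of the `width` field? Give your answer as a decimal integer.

72000922

`width` follows `timestamp` (1 byte), so it starts at byte offset 1 and occupies 4 bytes.
Bytes at offsets 1..4: 04 4A A5 9A.
In big-endian order the high byte comes first in memory.
The bytes are already most-significant first: 0x044AA59A.
0x044AA59A = 72000922.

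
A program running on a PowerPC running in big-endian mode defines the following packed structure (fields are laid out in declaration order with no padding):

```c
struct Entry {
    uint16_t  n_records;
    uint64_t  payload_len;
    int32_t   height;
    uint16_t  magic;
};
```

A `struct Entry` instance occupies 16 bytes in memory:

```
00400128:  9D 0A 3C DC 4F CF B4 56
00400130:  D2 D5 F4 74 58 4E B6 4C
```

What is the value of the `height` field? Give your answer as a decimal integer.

-193701810

`height` follows `n_records` (2 B), `payload_len` (8 B), so it starts at offset 2 + 8 = 10 and occupies 4 bytes.
Bytes at offsets 10..13: F4 74 58 4E.
Big-endian: lowest address holds the most-significant byte.
The bytes are already most-significant first: 0xF474584E.
Top bit is set, so as a signed 32-bit value this is 0xF474584E − 2^32 = -193701810.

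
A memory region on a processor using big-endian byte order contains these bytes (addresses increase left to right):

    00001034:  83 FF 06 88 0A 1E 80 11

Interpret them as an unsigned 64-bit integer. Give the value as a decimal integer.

9511328119384866833

Big-endian stores the most-significant byte at the lowest address.
The bytes are already most-significant first: 0x83FF06880A1E8011.
0x83FF06880A1E8011 = 9511328119384866833.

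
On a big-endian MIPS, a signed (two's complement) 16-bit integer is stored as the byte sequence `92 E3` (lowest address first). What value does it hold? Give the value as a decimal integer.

-27933

Big-endian stores the most-significant byte at the lowest address.
The bytes are already most-significant first: 0x92E3.
Top bit is set, so as a signed 16-bit value this is 0x92E3 − 2^16 = -27933.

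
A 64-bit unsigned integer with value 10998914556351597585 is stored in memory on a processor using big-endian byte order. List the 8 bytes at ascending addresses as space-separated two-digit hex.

10998914556351597585 in hexadecimal, padded to 64 bits, is 0x98A3FE83A635CC11.
Split into bytes (most-significant first): 98 A3 FE 83 A6 35 CC 11.
Big-endian: lowest address holds the most-significant byte.
So the memory order matches the most-significant-first order: 98 A3 FE 83 A6 35 CC 11.

98 A3 FE 83 A6 35 CC 11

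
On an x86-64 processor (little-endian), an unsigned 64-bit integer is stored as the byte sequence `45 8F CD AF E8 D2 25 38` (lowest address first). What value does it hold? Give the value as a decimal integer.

Little-endian: lowest address holds the least-significant byte.
Reassemble most-significant byte first: 38 25 D2 E8 AF CD 8F 45 → 0x3825D2E8AFCD8F45.
0x3825D2E8AFCD8F45 = 4045871737085988677.

4045871737085988677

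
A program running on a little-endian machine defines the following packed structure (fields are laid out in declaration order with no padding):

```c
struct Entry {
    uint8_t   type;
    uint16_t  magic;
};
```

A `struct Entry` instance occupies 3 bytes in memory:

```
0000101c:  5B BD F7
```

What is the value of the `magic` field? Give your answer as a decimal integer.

`magic` follows `type` (1 byte), so it starts at byte offset 1 and occupies 2 bytes.
Bytes at offsets 1..2: BD F7.
In little-endian order the low byte comes first in memory.
Reassemble most-significant byte first: F7 BD → 0xF7BD.
0xF7BD = 63421.

63421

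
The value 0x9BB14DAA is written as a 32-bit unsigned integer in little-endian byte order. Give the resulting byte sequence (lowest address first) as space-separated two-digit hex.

AA 4D B1 9B

Split into bytes (most-significant first): 9B B1 4D AA.
Little-endian stores the least-significant byte at the lowest address.
So at ascending addresses the bytes are AA 4D B1 9B.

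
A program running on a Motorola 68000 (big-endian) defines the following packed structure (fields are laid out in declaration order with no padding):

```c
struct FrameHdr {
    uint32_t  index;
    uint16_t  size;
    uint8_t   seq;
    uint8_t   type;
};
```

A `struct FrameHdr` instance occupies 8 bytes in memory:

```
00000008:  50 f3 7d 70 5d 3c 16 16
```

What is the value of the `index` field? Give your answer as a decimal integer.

1358134640

`index` is the first field, at byte offset 0, occupying 4 bytes.
Bytes at offsets 0..3: 50 F3 7D 70.
In big-endian order the high byte comes first in memory.
The bytes are already most-significant first: 0x50F37D70.
0x50F37D70 = 1358134640.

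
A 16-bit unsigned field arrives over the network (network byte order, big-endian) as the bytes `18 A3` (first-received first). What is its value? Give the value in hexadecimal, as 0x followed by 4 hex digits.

Big-endian: lowest address holds the most-significant byte.
The bytes are already most-significant first: 0x18A3.

0x18A3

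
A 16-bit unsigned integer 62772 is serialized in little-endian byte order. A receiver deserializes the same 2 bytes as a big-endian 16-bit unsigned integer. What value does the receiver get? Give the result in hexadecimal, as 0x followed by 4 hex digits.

62772 in 16-bit hexadecimal is 0xF534.
Stored little-endian, the bytes at ascending addresses are 34 F5.
Read back as big-endian, the last byte is least significant, giving 0x34F5.

0x34F5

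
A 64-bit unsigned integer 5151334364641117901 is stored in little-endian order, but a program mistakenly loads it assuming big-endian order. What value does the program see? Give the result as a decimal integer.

5151334364641117901 in 64-bit hexadecimal is 0x477D374FCBB246CD.
Stored little-endian, the bytes at ascending addresses are CD 46 B2 CB 4F 37 7D 47.
Read back as big-endian, the last byte is least significant, giving 0xCD46B2CB4F377D47.
0xCD46B2CB4F377D47 = 14791706612422114631.

14791706612422114631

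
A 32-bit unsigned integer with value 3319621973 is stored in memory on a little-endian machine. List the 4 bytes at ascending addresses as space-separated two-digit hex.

55 69 DD C5

3319621973 in hexadecimal, padded to 32 bits, is 0xC5DD6955.
Split into bytes (most-significant first): C5 DD 69 55.
Little-endian stores the least-significant byte at the lowest address.
So at ascending addresses the bytes are 55 69 DD C5.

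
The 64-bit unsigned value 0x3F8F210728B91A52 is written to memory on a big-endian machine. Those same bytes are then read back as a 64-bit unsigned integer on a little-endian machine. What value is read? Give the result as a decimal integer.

5916244642074038079

Stored big-endian, the bytes at ascending addresses are 3F 8F 21 07 28 B9 1A 52.
Read back as little-endian, the first byte is least significant, giving 0x521AB92807218F3F.
0x521AB92807218F3F = 5916244642074038079.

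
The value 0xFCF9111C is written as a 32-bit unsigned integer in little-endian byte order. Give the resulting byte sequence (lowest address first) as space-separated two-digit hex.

1C 11 F9 FC

Split into bytes (most-significant first): FC F9 11 1C.
In little-endian order the low byte comes first in memory.
So at ascending addresses the bytes are 1C 11 F9 FC.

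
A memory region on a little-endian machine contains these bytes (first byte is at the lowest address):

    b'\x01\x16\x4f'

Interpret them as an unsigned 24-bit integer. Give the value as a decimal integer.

Little-endian stores the least-significant byte at the lowest address.
Reassemble most-significant byte first: 4F 16 01 → 0x4F1601.
0x4F1601 = 5182977.

5182977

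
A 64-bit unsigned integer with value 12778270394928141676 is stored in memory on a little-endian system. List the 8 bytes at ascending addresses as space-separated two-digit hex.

6C 15 95 D5 38 89 55 B1

12778270394928141676 in hexadecimal, padded to 64 bits, is 0xB1558938D595156C.
Split into bytes (most-significant first): B1 55 89 38 D5 95 15 6C.
Little-endian: lowest address holds the least-significant byte.
So at ascending addresses the bytes are 6C 15 95 D5 38 89 55 B1.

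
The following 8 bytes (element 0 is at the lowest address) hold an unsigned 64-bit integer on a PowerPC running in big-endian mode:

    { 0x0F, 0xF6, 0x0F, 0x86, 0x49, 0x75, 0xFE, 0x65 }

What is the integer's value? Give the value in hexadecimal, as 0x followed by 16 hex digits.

0x0FF60F864975FE65

Big-endian: lowest address holds the most-significant byte.
The bytes are already most-significant first: 0x0FF60F864975FE65.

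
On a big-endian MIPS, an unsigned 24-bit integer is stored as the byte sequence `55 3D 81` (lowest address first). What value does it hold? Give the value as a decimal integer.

Big-endian: lowest address holds the most-significant byte.
The bytes are already most-significant first: 0x553D81.
0x553D81 = 5586305.

5586305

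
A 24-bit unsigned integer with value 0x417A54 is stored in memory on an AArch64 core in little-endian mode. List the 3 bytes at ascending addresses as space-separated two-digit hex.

Split into bytes (most-significant first): 41 7A 54.
In little-endian order the low byte comes first in memory.
So at ascending addresses the bytes are 54 7A 41.

54 7A 41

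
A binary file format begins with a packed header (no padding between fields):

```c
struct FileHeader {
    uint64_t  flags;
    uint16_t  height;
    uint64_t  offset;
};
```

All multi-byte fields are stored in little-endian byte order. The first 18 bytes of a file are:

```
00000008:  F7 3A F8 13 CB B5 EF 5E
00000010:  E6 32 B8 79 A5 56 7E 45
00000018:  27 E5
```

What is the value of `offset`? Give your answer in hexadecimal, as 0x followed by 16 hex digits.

0xE527457E56A579B8

`offset` follows `flags` (8 B), `height` (2 B), so it starts at offset 8 + 2 = 10 and occupies 8 bytes.
Bytes at offsets 10..17: B8 79 A5 56 7E 45 27 E5.
In little-endian order the low byte comes first in memory.
Reassemble most-significant byte first: E5 27 45 7E 56 A5 79 B8 → 0xE527457E56A579B8.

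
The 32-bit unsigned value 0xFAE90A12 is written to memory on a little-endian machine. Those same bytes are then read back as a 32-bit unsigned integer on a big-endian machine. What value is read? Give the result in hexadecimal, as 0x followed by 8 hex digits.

0x120AE9FA

Stored little-endian, the bytes at ascending addresses are 12 0A E9 FA.
Read back as big-endian, the last byte is least significant, giving 0x120AE9FA.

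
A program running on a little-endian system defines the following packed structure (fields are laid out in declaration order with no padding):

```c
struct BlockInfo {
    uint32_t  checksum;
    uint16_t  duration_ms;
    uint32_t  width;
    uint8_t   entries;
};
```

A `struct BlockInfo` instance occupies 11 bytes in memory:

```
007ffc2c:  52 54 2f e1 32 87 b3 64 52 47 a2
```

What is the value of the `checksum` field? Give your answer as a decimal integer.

`checksum` is the first field, at byte offset 0, occupying 4 bytes.
Bytes at offsets 0..3: 52 54 2F E1.
Little-endian: lowest address holds the least-significant byte.
Reassemble most-significant byte first: E1 2F 54 52 → 0xE12F5452.
0xE12F5452 = 3777975378.

3777975378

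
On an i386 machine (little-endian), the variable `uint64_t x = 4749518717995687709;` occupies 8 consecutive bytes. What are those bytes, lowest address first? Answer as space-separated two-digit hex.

1D 9F 33 28 1C AE E9 41

4749518717995687709 in hexadecimal, padded to 64 bits, is 0x41E9AE1C28339F1D.
Split into bytes (most-significant first): 41 E9 AE 1C 28 33 9F 1D.
Little-endian stores the least-significant byte at the lowest address.
So at ascending addresses the bytes are 1D 9F 33 28 1C AE E9 41.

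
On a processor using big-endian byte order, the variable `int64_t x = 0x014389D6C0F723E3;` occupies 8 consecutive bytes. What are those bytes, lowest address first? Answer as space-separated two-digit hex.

01 43 89 D6 C0 F7 23 E3

Split into bytes (most-significant first): 01 43 89 D6 C0 F7 23 E3.
Big-endian stores the most-significant byte at the lowest address.
So the memory order matches the most-significant-first order: 01 43 89 D6 C0 F7 23 E3.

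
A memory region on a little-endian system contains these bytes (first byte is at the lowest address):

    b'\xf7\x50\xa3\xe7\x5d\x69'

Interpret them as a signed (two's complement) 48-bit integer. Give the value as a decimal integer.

115852039114999

Little-endian: lowest address holds the least-significant byte.
Reassemble most-significant byte first: 69 5D E7 A3 50 F7 → 0x695DE7A350F7.
0x695DE7A350F7 = 115852039114999.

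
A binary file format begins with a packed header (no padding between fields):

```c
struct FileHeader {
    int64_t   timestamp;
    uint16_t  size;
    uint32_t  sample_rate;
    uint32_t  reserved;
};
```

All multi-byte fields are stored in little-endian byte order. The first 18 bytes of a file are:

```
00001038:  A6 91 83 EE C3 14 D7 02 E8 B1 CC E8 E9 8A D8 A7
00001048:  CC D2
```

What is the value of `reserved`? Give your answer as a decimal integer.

`reserved` follows `timestamp` (8 B), `size` (2 B), `sample_rate` (4 B), so it starts at offset 8 + 2 + 4 = 14 and occupies 4 bytes.
Bytes at offsets 14..17: D8 A7 CC D2.
Little-endian stores the least-significant byte at the lowest address.
Reassemble most-significant byte first: D2 CC A7 D8 → 0xD2CCA7D8.
0xD2CCA7D8 = 3536627672.

3536627672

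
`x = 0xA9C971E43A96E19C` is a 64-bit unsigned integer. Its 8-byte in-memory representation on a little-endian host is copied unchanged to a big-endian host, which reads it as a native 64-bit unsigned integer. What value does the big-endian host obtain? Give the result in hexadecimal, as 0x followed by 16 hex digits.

Stored little-endian, the bytes at ascending addresses are 9C E1 96 3A E4 71 C9 A9.
Read back as big-endian, the last byte is least significant, giving 0x9CE1963AE471C9A9.

0x9CE1963AE471C9A9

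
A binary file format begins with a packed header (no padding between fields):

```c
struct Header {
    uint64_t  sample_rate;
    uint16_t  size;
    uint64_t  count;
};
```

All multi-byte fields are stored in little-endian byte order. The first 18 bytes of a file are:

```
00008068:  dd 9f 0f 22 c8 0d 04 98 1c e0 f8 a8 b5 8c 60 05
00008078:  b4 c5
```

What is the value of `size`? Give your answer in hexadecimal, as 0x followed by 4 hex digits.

`size` follows `sample_rate` (8 bytes), so it starts at byte offset 8 and occupies 2 bytes.
Bytes at offsets 8..9: 1C E0.
In little-endian order the low byte comes first in memory.
Reassemble most-significant byte first: E0 1C → 0xE01C.

0xE01C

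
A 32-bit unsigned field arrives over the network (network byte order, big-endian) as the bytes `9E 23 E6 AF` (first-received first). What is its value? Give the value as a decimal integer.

Big-endian: lowest address holds the most-significant byte.
The bytes are already most-significant first: 0x9E23E6AF.
0x9E23E6AF = 2653152943.

2653152943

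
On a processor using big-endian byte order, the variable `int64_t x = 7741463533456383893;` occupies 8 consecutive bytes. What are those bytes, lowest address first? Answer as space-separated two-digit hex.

7741463533456383893 in hexadecimal, padded to 64 bits, is 0x6B6F3411514EDF95.
Split into bytes (most-significant first): 6B 6F 34 11 51 4E DF 95.
In big-endian order the high byte comes first in memory.
So the memory order matches the most-significant-first order: 6B 6F 34 11 51 4E DF 95.

6B 6F 34 11 51 4E DF 95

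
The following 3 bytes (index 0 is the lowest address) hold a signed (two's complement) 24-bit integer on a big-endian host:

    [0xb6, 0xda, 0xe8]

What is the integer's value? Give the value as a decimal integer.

-4793624

Big-endian stores the most-significant byte at the lowest address.
The bytes are already most-significant first: 0xB6DAE8.
Top bit is set, so as a signed 24-bit value this is 0xB6DAE8 − 2^24 = -4793624.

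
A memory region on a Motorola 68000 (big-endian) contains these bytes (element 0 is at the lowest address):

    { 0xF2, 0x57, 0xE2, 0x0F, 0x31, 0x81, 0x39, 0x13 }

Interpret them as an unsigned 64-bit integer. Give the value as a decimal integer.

17462674635035326739

In big-endian order the high byte comes first in memory.
The bytes are already most-significant first: 0xF257E20F31813913.
0xF257E20F31813913 = 17462674635035326739.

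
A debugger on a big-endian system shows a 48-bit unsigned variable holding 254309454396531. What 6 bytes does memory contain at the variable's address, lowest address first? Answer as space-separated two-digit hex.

E7 4B 08 B1 3C 73

254309454396531 in hexadecimal, padded to 48 bits, is 0xE74B08B13C73.
Split into bytes (most-significant first): E7 4B 08 B1 3C 73.
Big-endian: lowest address holds the most-significant byte.
So the memory order matches the most-significant-first order: E7 4B 08 B1 3C 73.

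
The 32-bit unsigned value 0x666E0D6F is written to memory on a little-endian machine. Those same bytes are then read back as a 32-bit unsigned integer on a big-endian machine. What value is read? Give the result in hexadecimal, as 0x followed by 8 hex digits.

Stored little-endian, the bytes at ascending addresses are 6F 0D 6E 66.
Read back as big-endian, the last byte is least significant, giving 0x6F0D6E66.

0x6F0D6E66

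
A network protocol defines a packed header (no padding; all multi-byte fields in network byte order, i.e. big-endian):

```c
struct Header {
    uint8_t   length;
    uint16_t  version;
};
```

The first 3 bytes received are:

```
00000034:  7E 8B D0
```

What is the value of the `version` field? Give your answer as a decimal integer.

35792

`version` follows `length` (1 byte), so it starts at byte offset 1 and occupies 2 bytes.
Bytes at offsets 1..2: 8B D0.
In big-endian order the high byte comes first in memory.
The bytes are already most-significant first: 0x8BD0.
0x8BD0 = 35792.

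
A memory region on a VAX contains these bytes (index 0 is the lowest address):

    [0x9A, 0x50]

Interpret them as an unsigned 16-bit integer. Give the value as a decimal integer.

20634

Little-endian: lowest address holds the least-significant byte.
Reassemble most-significant byte first: 50 9A → 0x509A.
0x509A = 20634.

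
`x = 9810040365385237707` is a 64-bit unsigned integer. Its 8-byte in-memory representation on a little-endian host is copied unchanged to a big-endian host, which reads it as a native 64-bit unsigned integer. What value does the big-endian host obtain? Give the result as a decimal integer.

9810040365385237707 in 64-bit hexadecimal is 0x882443BC8B07C4CB.
Stored little-endian, the bytes at ascending addresses are CB C4 07 8B BC 43 24 88.
Read back as big-endian, the last byte is least significant, giving 0xCBC4078BBC432488.
0xCBC4078BBC432488 = 14682868981875025032.

14682868981875025032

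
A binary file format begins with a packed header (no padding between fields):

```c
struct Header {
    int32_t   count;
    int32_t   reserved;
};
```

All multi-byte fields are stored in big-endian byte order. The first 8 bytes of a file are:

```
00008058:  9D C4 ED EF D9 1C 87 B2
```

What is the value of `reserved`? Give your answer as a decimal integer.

`reserved` follows `count` (4 bytes), so it starts at byte offset 4 and occupies 4 bytes.
Bytes at offsets 4..7: D9 1C 87 B2.
Big-endian: lowest address holds the most-significant byte.
The bytes are already most-significant first: 0xD91C87B2.
Top bit is set, so as a signed 32-bit value this is 0xD91C87B2 − 2^32 = -652441678.

-652441678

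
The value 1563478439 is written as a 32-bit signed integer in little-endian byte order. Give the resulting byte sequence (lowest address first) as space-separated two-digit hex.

A7 C9 30 5D

1563478439 in hexadecimal, padded to 32 bits, is 0x5D30C9A7.
Split into bytes (most-significant first): 5D 30 C9 A7.
Little-endian: lowest address holds the least-significant byte.
So at ascending addresses the bytes are A7 C9 30 5D.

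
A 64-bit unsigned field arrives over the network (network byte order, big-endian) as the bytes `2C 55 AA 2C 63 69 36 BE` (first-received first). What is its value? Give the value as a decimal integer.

Big-endian stores the most-significant byte at the lowest address.
The bytes are already most-significant first: 0x2C55AA2C636936BE.
0x2C55AA2C636936BE = 3194646618312357566.

3194646618312357566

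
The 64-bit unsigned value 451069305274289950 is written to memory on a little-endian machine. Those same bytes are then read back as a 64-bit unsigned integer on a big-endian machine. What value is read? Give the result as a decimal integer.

2220262165796176390

451069305274289950 in 64-bit hexadecimal is 0x06428524ADF4CF1E.
Stored little-endian, the bytes at ascending addresses are 1E CF F4 AD 24 85 42 06.
Read back as big-endian, the last byte is least significant, giving 0x1ECFF4AD24854206.
0x1ECFF4AD24854206 = 2220262165796176390.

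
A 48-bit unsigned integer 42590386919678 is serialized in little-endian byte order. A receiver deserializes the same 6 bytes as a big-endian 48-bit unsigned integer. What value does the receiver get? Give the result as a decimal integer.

42590386919678 in 48-bit hexadecimal is 0x26BC58E218FE.
Stored little-endian, the bytes at ascending addresses are FE 18 E2 58 BC 26.
Read back as big-endian, the last byte is least significant, giving 0xFE18E258BC26.
0xFE18E258BC26 = 279382830136358.

279382830136358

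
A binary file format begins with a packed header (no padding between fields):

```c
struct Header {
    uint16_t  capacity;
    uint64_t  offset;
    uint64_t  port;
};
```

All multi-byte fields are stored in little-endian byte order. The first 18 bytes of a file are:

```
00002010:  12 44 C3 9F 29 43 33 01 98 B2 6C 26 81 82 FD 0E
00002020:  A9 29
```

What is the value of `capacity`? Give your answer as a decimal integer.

`capacity` is the first field, at byte offset 0, occupying 2 bytes.
Bytes at offsets 0..1: 12 44.
Little-endian: lowest address holds the least-significant byte.
Reassemble most-significant byte first: 44 12 → 0x4412.
0x4412 = 17426.

17426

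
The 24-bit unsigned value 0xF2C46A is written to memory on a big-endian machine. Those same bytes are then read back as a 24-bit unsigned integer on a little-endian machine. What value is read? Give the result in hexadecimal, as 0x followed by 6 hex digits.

Stored big-endian, the bytes at ascending addresses are F2 C4 6A.
Read back as little-endian, the first byte is least significant, giving 0x6AC4F2.

0x6AC4F2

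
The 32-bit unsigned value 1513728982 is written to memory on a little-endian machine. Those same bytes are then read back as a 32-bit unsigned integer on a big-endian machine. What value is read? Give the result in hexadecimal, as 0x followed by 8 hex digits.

0xD6AB395A

1513728982 in 32-bit hexadecimal is 0x5A39ABD6.
Stored little-endian, the bytes at ascending addresses are D6 AB 39 5A.
Read back as big-endian, the last byte is least significant, giving 0xD6AB395A.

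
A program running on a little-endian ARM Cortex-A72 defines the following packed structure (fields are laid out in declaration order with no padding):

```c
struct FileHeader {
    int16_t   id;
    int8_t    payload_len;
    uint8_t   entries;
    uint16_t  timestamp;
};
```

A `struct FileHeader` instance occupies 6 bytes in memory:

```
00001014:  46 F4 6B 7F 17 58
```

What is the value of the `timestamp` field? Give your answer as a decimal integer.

22551

`timestamp` follows `id` (2 B), `payload_len` (1 B), `entries` (1 B), so it starts at offset 2 + 1 + 1 = 4 and occupies 2 bytes.
Bytes at offsets 4..5: 17 58.
Little-endian stores the least-significant byte at the lowest address.
Reassemble most-significant byte first: 58 17 → 0x5817.
0x5817 = 22551.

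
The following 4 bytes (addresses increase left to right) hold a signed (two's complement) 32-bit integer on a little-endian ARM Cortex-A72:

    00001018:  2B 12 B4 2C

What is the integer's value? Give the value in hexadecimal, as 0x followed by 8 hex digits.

0x2CB4122B

In little-endian order the low byte comes first in memory.
Reassemble most-significant byte first: 2C B4 12 2B → 0x2CB4122B.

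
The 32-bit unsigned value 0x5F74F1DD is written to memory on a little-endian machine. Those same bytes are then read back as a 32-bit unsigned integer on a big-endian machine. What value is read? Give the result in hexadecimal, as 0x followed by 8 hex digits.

0xDDF1745F

Stored little-endian, the bytes at ascending addresses are DD F1 74 5F.
Read back as big-endian, the last byte is least significant, giving 0xDDF1745F.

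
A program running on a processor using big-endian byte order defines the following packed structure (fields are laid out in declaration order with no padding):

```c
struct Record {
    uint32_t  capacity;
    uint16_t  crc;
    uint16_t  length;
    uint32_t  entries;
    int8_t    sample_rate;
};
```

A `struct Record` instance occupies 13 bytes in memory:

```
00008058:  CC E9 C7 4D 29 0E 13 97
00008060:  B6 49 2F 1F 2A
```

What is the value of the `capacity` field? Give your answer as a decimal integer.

`capacity` is the first field, at byte offset 0, occupying 4 bytes.
Bytes at offsets 0..3: CC E9 C7 4D.
In big-endian order the high byte comes first in memory.
The bytes are already most-significant first: 0xCCE9C74D.
0xCCE9C74D = 3437872973.

3437872973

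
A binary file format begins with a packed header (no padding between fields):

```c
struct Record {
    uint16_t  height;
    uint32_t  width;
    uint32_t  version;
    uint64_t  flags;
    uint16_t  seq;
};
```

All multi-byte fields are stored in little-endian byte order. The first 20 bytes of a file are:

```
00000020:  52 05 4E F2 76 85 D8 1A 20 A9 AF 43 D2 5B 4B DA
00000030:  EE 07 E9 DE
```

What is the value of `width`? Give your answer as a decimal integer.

`width` follows `height` (2 bytes), so it starts at byte offset 2 and occupies 4 bytes.
Bytes at offsets 2..5: 4E F2 76 85.
Little-endian: lowest address holds the least-significant byte.
Reassemble most-significant byte first: 85 76 F2 4E → 0x8576F24E.
0x8576F24E = 2239165006.

2239165006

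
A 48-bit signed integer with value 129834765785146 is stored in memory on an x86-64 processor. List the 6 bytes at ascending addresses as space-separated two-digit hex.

3A 18 18 83 15 76

129834765785146 in hexadecimal, padded to 48 bits, is 0x76158318183A.
Split into bytes (most-significant first): 76 15 83 18 18 3A.
Little-endian stores the least-significant byte at the lowest address.
So at ascending addresses the bytes are 3A 18 18 83 15 76.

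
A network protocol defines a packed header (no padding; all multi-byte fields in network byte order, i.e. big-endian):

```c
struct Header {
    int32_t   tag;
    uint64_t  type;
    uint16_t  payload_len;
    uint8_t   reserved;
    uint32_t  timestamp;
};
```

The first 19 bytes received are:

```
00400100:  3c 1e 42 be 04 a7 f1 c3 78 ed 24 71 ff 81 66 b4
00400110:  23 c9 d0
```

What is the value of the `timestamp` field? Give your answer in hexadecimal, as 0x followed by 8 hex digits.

0xB423C9D0

`timestamp` follows `tag` (4 B), `type` (8 B), `payload_len` (2 B), `reserved` (1 B), so it starts at offset 4 + 8 + 2 + 1 = 15 and occupies 4 bytes.
Bytes at offsets 15..18: B4 23 C9 D0.
Big-endian: lowest address holds the most-significant byte.
The bytes are already most-significant first: 0xB423C9D0.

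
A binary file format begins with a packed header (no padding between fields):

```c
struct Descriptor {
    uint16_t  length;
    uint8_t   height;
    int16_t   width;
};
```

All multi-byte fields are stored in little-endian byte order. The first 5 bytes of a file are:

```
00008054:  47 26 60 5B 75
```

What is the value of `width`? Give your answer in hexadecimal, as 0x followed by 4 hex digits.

0x755B

`width` follows `length` (2 B), `height` (1 B), so it starts at offset 2 + 1 = 3 and occupies 2 bytes.
Bytes at offsets 3..4: 5B 75.
Little-endian stores the least-significant byte at the lowest address.
Reassemble most-significant byte first: 75 5B → 0x755B.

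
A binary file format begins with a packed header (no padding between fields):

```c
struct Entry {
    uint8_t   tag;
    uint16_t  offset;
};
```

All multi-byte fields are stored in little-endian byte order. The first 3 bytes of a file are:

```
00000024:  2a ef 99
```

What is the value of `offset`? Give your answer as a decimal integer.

`offset` follows `tag` (1 byte), so it starts at byte offset 1 and occupies 2 bytes.
Bytes at offsets 1..2: EF 99.
In little-endian order the low byte comes first in memory.
Reassemble most-significant byte first: 99 EF → 0x99EF.
0x99EF = 39407.

39407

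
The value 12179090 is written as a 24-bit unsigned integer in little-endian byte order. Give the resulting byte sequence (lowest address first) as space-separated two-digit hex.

12179090 in hexadecimal, padded to 24 bits, is 0xB9D692.
Split into bytes (most-significant first): B9 D6 92.
Little-endian stores the least-significant byte at the lowest address.
So at ascending addresses the bytes are 92 D6 B9.

92 D6 B9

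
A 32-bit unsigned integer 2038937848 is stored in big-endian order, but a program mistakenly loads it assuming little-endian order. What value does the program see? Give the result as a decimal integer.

4172842873

2038937848 in 32-bit hexadecimal is 0x7987B8F8.
Stored big-endian, the bytes at ascending addresses are 79 87 B8 F8.
Read back as little-endian, the first byte is least significant, giving 0xF8B88779.
0xF8B88779 = 4172842873.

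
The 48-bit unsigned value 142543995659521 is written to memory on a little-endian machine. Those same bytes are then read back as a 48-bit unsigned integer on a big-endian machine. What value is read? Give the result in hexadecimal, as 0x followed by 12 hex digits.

0x01E5399CA481

142543995659521 in 48-bit hexadecimal is 0x81A49C39E501.
Stored little-endian, the bytes at ascending addresses are 01 E5 39 9C A4 81.
Read back as big-endian, the last byte is least significant, giving 0x01E5399CA481.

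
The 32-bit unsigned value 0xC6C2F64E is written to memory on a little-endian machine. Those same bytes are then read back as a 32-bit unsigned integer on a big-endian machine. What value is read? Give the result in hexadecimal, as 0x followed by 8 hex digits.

0x4EF6C2C6

Stored little-endian, the bytes at ascending addresses are 4E F6 C2 C6.
Read back as big-endian, the last byte is least significant, giving 0x4EF6C2C6.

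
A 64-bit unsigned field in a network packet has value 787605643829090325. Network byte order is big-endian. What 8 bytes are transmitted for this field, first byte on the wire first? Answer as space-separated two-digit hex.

787605643829090325 in hexadecimal, padded to 64 bits, is 0x0AEE2328FF869815.
Split into bytes (most-significant first): 0A EE 23 28 FF 86 98 15.
Big-endian: lowest address holds the most-significant byte.
So the memory order matches the most-significant-first order: 0A EE 23 28 FF 86 98 15.

0A EE 23 28 FF 86 98 15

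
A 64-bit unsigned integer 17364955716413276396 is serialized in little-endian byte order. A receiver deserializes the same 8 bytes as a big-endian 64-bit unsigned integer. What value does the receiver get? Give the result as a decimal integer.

17059691984215080176

17364955716413276396 in 64-bit hexadecimal is 0xF0FCB7387933C0EC.
Stored little-endian, the bytes at ascending addresses are EC C0 33 79 38 B7 FC F0.
Read back as big-endian, the last byte is least significant, giving 0xECC0337938B7FCF0.
0xECC0337938B7FCF0 = 17059691984215080176.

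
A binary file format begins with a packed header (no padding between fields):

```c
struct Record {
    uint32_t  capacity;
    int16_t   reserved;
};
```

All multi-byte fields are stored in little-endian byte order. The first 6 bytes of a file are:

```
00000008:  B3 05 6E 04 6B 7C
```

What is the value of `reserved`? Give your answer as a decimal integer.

31851

`reserved` follows `capacity` (4 bytes), so it starts at byte offset 4 and occupies 2 bytes.
Bytes at offsets 4..5: 6B 7C.
In little-endian order the low byte comes first in memory.
Reassemble most-significant byte first: 7C 6B → 0x7C6B.
0x7C6B = 31851.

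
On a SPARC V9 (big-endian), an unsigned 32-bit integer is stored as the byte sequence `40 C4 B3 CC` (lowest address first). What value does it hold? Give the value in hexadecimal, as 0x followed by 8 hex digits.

Big-endian stores the most-significant byte at the lowest address.
The bytes are already most-significant first: 0x40C4B3CC.

0x40C4B3CC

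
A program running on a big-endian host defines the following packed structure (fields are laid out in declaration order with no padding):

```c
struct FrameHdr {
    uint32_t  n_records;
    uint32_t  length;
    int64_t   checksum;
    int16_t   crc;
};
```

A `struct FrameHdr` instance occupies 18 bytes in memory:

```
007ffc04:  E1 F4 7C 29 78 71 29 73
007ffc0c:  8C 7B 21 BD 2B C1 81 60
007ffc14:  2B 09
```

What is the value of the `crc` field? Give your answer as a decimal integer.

`crc` follows `n_records` (4 B), `length` (4 B), `checksum` (8 B), so it starts at offset 4 + 4 + 8 = 16 and occupies 2 bytes.
Bytes at offsets 16..17: 2B 09.
Big-endian stores the most-significant byte at the lowest address.
The bytes are already most-significant first: 0x2B09.
0x2B09 = 11017.

11017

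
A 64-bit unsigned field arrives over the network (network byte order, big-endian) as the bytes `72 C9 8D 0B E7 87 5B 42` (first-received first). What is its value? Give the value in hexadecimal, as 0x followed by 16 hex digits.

0x72C98D0BE7875B42

Big-endian stores the most-significant byte at the lowest address.
The bytes are already most-significant first: 0x72C98D0BE7875B42.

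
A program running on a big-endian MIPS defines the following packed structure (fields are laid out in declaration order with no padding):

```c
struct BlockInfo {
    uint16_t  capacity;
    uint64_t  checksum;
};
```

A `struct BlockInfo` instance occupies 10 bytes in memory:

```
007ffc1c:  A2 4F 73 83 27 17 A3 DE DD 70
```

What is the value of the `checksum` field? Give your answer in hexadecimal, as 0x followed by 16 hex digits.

0x73832717A3DEDD70

`checksum` follows `capacity` (2 bytes), so it starts at byte offset 2 and occupies 8 bytes.
Bytes at offsets 2..9: 73 83 27 17 A3 DE DD 70.
Big-endian: lowest address holds the most-significant byte.
The bytes are already most-significant first: 0x73832717A3DEDD70.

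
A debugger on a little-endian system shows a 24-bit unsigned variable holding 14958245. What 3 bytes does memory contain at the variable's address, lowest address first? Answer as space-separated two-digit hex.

14958245 in hexadecimal, padded to 24 bits, is 0xE43EA5.
Split into bytes (most-significant first): E4 3E A5.
In little-endian order the low byte comes first in memory.
So at ascending addresses the bytes are A5 3E E4.

A5 3E E4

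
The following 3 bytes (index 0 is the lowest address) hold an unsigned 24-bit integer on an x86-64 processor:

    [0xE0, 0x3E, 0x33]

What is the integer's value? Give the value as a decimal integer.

Little-endian stores the least-significant byte at the lowest address.
Reassemble most-significant byte first: 33 3E E0 → 0x333EE0.
0x333EE0 = 3358432.

3358432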